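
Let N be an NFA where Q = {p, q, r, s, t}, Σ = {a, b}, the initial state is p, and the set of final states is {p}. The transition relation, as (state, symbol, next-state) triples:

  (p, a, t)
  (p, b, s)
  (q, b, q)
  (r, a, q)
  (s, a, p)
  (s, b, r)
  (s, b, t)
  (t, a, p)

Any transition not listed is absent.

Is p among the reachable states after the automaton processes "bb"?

No

Start in {p}.
Read 'b': {p} → {s}.
Read 'b': {s} → {r, t}.
State p is not in {r, t}.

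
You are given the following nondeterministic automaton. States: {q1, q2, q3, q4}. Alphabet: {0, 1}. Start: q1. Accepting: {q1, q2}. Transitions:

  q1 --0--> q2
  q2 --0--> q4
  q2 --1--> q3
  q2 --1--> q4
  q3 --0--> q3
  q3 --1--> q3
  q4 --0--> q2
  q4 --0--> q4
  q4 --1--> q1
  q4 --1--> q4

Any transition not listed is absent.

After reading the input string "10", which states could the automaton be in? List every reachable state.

∅

Start in {q1}.
Read '1': q1→∅; now ∅.
The set is empty and remains empty for the remaining 1 symbol.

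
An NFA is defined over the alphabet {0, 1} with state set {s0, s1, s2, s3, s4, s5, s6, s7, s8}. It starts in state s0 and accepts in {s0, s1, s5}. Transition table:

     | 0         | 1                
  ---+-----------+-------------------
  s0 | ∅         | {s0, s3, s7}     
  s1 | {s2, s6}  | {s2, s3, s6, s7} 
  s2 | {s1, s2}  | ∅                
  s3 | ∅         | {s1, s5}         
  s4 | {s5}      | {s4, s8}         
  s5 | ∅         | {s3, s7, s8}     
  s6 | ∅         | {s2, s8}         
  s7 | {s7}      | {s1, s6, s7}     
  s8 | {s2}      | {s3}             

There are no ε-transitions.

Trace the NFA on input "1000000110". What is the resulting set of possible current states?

{s1, s2, s6, s7}

Start in {s0}.
Read '1': s0→{s0, s3, s7}; now {s0, s3, s7}.
Read '0': s0→∅, s3→∅, s7→{s7}; now {s7}.
Read '0': s7→{s7}; now {s7}.
Read '0': s7→{s7}; now {s7}.
Read '0': s7→{s7}; now {s7}.
Read '0': s7→{s7}; now {s7}.
Read '0': s7→{s7}; now {s7}.
Read '1': s7→{s1, s6, s7}; now {s1, s6, s7}.
Read '1': s1→{s2, s3, s6, s7}, s6→{s2, s8}, s7→{s1, s6, s7}; now {s1, s2, s3, s6, s7, s8}.
Read '0': s1→{s2, s6}, s2→{s1, s2}, s3→∅, s6→∅, s7→{s7}, s8→{s2}; now {s1, s2, s6, s7}.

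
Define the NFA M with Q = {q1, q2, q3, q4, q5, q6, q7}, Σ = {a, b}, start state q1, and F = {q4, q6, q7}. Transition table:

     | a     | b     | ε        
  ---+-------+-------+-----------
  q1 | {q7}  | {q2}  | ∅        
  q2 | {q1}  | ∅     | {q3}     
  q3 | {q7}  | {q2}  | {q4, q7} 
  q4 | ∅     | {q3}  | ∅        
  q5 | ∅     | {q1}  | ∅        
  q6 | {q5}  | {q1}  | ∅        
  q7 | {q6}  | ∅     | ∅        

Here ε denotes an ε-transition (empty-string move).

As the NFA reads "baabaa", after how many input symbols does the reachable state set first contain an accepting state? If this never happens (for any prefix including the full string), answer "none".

1

Start in {q1}.
Read 'b': q1→{q2}; union {q2}; ε-closure = {q2, q3, q4, q7}.
None of the earlier sets intersect F, but {q2, q3, q4, q7} does.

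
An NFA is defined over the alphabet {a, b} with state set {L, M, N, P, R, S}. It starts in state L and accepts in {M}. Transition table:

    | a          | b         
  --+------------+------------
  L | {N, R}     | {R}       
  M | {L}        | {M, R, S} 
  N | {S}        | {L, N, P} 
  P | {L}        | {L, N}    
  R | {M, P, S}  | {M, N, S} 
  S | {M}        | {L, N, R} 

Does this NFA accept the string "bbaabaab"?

Yes

Start in {L}.
Read 'b': {L} → {R}.
Read 'b': {R} → {M, N, S}.
Read 'a': {M, N, S} → {L, M, S}.
Read 'a': {L, M, S} → {L, M, N, R}.
Read 'b': {L, M, N, R} → {L, M, N, P, R, S}.
Read 'a': {L, M, N, P, R, S} → {L, M, N, P, R, S}.
Read 'a': {L, M, N, P, R, S} → {L, M, N, P, R, S}.
Read 'b': {L, M, N, P, R, S} → {L, M, N, P, R, S}.
The final set {L, M, N, P, R, S} contains the accepting state M.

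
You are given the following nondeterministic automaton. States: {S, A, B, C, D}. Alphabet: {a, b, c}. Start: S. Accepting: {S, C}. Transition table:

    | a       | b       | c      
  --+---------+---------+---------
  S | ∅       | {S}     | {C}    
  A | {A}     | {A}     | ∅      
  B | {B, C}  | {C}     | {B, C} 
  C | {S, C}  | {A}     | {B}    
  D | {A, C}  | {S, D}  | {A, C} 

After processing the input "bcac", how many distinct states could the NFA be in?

Start in {S}.
Read 'b': S→{S}; now {S}.
Read 'c': S→{C}; now {C}.
Read 'a': C→{S, C}; now {S, C}.
Read 'c': S→{C}, C→{B}; now {B, C}.
That set has 2 states.

2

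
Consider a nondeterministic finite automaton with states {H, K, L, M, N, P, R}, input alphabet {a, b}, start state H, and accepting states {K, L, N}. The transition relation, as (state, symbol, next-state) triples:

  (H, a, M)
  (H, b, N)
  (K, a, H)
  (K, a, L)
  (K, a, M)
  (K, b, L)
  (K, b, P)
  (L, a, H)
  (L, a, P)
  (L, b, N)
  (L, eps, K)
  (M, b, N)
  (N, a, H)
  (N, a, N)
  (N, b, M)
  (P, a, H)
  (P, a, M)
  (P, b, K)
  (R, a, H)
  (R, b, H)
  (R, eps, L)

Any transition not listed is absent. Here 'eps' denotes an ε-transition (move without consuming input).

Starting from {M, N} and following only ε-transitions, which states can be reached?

Begin with {M, N}.
No ε-moves leave this set, so the closure equals the set itself.

{M, N}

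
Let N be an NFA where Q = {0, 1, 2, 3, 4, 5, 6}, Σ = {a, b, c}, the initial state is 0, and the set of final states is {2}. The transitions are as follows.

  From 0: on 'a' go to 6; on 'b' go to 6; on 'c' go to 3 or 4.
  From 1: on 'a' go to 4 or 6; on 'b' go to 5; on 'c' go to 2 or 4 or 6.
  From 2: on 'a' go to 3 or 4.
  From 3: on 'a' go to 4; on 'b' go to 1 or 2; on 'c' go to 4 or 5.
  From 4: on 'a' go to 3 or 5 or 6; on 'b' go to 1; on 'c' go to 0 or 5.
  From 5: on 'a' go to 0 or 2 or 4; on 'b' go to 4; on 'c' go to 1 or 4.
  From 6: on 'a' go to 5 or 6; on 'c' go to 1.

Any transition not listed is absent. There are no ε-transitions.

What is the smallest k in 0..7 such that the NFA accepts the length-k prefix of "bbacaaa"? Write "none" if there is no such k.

none

Start in {0}.
Read 'b': {0} → {6}.
Read 'b': {6} → ∅.
The set is empty and remains empty for the remaining 5 symbols.
No reachable set along the way intersects F.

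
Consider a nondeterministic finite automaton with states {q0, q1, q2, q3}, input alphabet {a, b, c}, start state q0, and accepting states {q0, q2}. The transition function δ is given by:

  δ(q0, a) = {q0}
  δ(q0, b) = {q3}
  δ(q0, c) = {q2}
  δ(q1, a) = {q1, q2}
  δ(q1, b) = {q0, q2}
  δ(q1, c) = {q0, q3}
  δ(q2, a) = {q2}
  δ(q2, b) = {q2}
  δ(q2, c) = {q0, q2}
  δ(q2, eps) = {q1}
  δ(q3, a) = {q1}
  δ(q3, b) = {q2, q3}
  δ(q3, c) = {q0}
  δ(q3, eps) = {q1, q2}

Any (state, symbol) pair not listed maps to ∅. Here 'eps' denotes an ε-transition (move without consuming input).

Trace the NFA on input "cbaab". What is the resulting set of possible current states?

{q0, q1, q2, q3}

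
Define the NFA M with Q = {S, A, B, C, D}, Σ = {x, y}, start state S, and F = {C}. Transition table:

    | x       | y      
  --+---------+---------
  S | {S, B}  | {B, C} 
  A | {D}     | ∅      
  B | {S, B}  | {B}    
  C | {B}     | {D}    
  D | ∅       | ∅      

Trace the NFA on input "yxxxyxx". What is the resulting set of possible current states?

{S, B}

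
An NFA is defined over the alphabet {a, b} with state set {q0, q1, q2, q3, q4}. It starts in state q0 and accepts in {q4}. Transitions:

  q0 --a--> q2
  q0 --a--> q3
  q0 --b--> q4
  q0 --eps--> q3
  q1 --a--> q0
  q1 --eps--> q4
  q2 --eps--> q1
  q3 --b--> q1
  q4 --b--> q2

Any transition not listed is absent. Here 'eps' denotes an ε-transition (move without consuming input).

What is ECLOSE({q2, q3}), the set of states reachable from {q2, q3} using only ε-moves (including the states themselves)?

{q1, q2, q3, q4}

Begin with {q2, q3}.
ε-move q2 → q1; add q1.
ε-move q1 → q4; add q4.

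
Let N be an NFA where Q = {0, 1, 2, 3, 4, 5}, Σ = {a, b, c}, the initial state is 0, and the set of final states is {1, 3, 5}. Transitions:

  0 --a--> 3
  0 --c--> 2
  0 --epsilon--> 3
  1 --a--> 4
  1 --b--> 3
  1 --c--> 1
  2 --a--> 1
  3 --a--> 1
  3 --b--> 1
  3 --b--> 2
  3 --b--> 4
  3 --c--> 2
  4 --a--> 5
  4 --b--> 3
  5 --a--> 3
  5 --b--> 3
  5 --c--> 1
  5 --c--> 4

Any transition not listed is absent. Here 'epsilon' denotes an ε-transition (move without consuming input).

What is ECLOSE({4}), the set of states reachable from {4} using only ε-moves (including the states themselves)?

{4}

Begin with {4}.
No ε-moves leave this set, so the closure equals the set itself.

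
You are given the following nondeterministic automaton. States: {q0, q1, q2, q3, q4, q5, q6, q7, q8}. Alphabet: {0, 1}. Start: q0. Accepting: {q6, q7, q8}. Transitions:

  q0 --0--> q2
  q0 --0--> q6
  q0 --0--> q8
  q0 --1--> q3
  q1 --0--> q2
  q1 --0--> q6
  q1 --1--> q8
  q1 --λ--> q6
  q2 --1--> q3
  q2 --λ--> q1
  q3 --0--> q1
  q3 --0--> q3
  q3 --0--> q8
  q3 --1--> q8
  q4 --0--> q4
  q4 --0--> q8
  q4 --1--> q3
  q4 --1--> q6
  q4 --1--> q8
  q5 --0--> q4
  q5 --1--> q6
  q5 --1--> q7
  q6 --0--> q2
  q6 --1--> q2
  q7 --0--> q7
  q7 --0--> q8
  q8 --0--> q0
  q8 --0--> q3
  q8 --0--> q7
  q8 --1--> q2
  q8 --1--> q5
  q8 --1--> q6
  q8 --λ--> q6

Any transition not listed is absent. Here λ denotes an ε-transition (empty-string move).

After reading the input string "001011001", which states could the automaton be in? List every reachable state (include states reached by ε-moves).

Start in {q0}.
Read '0': {q0} → {q1, q2, q6, q8}.
Read '0': {q1, q2, q6, q8} → {q0, q1, q2, q3, q6, q7}.
Read '1': {q0, q1, q2, q3, q6, q7} → {q1, q2, q3, q6, q8}.
Read '0': {q1, q2, q3, q6, q8} → {q0, q1, q2, q3, q6, q7, q8}.
Read '1': {q0, q1, q2, q3, q6, q7, q8} → {q1, q2, q3, q5, q6, q8}.
Read '1': {q1, q2, q3, q5, q6, q8} → {q1, q2, q3, q5, q6, q7, q8}.
Read '0': {q1, q2, q3, q5, q6, q7, q8} → {q0, q1, q2, q3, q4, q6, q7, q8}.
Read '0': {q0, q1, q2, q3, q4, q6, q7, q8} → {q0, q1, q2, q3, q4, q6, q7, q8}.
Read '1': {q0, q1, q2, q3, q4, q6, q7, q8} → {q1, q2, q3, q5, q6, q8}.

{q1, q2, q3, q5, q6, q8}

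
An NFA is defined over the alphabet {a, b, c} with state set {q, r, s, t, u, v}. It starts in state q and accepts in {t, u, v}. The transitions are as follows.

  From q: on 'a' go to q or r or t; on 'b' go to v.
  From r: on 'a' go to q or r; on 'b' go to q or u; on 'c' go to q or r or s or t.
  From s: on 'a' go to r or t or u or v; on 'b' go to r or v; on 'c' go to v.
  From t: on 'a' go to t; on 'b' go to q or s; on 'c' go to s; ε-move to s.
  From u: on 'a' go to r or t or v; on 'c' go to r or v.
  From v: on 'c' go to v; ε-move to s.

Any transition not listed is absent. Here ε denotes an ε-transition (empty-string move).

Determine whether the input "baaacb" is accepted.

Start in {q}.
Read 'b': {q} → {s, v}.
Read 'a': {s, v} → {r, s, t, u, v}.
Read 'a': {r, s, t, u, v} → {q, r, s, t, u, v}.
Read 'a': {q, r, s, t, u, v} → {q, r, s, t, u, v}.
Read 'c': {q, r, s, t, u, v} → {q, r, s, t, v}.
Read 'b': {q, r, s, t, v} → {q, r, s, u, v}.
The final set {q, r, s, u, v} contains the accepting states u, v.

Yes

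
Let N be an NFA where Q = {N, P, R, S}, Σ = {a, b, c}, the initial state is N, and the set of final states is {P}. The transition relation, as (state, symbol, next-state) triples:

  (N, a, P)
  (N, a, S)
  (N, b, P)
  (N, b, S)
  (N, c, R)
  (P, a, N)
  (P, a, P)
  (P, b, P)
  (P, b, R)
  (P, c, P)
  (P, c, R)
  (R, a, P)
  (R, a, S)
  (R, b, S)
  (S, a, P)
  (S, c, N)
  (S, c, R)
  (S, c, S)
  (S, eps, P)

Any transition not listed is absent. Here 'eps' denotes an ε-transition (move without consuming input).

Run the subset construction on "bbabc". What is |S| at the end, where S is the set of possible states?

4

Start in {N}.
Read 'b': {N} → {P, S}.
Read 'b': {P, S} → {P, R}.
Read 'a': {P, R} → {N, P, S}.
Read 'b': {N, P, S} → {P, R, S}.
Read 'c': {P, R, S} → {N, P, R, S}.
That set has 4 states.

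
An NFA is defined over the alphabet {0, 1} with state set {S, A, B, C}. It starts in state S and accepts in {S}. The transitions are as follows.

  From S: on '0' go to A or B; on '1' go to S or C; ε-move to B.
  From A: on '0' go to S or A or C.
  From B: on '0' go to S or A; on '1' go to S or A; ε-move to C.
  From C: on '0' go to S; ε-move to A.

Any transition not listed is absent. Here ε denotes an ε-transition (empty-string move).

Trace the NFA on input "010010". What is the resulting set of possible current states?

{S, A, B, C}

Start: ε-closure({S}) = {S, A, B, C}.
Read '0': S→{A, B}, A→{S, A, C}, B→{S, A}, C→{S}; now {S, A, B, C}.
Read '1': S→{S, C}, A→∅, B→{S, A}, C→∅; union {S, A, C}; ε-closure = {S, A, B, C}.
Read '0': S→{A, B}, A→{S, A, C}, B→{S, A}, C→{S}; now {S, A, B, C}.
Read '0': S→{A, B}, A→{S, A, C}, B→{S, A}, C→{S}; now {S, A, B, C}.
Read '1': S→{S, C}, A→∅, B→{S, A}, C→∅; union {S, A, C}; ε-closure = {S, A, B, C}.
Read '0': S→{A, B}, A→{S, A, C}, B→{S, A}, C→{S}; now {S, A, B, C}.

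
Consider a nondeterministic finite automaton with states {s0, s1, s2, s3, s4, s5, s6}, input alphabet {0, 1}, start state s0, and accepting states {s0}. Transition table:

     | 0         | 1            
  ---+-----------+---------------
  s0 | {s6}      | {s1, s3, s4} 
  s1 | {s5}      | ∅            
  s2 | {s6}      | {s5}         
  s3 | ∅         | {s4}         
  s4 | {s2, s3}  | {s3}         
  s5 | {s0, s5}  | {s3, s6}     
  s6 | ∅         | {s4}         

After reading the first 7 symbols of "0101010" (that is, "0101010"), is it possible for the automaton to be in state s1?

No

Start in {s0}.
Read '0': {s0} → {s6}.
Read '1': {s6} → {s4}.
Read '0': {s4} → {s2, s3}.
Read '1': {s2, s3} → {s4, s5}.
Read '0': {s4, s5} → {s0, s2, s3, s5}.
Read '1': {s0, s2, s3, s5} → {s1, s3, s4, s5, s6}.
Read '0': {s1, s3, s4, s5, s6} → {s0, s2, s3, s5}.
State s1 is not in {s0, s2, s3, s5}.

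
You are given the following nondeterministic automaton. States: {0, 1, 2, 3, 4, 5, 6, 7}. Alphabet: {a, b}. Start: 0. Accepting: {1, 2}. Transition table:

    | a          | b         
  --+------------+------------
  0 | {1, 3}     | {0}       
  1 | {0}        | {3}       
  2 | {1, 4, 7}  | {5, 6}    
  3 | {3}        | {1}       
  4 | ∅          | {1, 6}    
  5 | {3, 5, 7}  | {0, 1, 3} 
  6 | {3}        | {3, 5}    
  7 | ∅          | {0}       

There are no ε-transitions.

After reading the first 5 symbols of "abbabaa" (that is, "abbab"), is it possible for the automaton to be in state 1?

Start in {0}.
Read 'a': {0} → {1, 3}.
Read 'b': {1, 3} → {1, 3}.
Read 'b': {1, 3} → {1, 3}.
Read 'a': {1, 3} → {0, 3}.
Read 'b': {0, 3} → {0, 1}.
State 1 is in {0, 1}.

Yes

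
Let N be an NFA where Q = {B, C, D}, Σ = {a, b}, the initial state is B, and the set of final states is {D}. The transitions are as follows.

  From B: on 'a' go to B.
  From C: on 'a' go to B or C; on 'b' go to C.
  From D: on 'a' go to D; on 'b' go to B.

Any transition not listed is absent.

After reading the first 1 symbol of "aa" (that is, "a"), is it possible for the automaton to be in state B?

Yes

Start in {B}.
Read 'a': B→{B}; now {B}.
State B is in {B}.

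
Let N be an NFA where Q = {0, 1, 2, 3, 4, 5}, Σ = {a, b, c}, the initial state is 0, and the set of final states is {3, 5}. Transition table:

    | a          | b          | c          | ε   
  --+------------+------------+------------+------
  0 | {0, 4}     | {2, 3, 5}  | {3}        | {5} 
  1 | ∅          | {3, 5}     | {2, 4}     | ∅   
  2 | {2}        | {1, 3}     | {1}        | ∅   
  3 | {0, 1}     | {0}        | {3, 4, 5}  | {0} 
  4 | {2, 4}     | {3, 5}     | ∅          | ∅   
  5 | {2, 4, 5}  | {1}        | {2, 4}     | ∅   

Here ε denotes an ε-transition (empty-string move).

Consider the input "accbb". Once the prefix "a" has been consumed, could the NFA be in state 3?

No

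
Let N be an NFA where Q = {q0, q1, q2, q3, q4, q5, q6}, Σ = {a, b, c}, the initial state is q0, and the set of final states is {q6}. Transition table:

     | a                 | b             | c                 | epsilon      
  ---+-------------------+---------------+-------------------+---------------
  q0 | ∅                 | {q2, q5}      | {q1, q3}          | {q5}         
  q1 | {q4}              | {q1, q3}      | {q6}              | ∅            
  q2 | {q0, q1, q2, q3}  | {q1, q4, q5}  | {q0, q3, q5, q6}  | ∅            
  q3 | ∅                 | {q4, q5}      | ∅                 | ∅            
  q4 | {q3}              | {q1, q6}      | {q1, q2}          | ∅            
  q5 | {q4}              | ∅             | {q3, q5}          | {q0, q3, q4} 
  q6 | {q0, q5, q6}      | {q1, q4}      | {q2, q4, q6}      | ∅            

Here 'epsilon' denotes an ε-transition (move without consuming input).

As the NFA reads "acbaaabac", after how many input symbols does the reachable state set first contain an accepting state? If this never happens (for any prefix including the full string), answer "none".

Start: ε-closure({q0}) = {q0, q3, q4, q5}.
Read 'a': q0→∅, q3→∅, q4→{q3}, q5→{q4}; now {q3, q4}.
Read 'c': q3→∅, q4→{q1, q2}; now {q1, q2}.
Read 'b': q1→{q1, q3}, q2→{q1, q4, q5}; union {q1, q3, q4, q5}; ε-closure = {q0, q1, q3, q4, q5}.
Read 'a': q0→∅, q1→{q4}, q3→∅, q4→{q3}, q5→{q4}; now {q3, q4}.
Read 'a': q3→∅, q4→{q3}; now {q3}.
Read 'a': q3→∅; now ∅.
The set is empty and remains empty for the remaining 3 symbols.
No reachable set along the way intersects F.

none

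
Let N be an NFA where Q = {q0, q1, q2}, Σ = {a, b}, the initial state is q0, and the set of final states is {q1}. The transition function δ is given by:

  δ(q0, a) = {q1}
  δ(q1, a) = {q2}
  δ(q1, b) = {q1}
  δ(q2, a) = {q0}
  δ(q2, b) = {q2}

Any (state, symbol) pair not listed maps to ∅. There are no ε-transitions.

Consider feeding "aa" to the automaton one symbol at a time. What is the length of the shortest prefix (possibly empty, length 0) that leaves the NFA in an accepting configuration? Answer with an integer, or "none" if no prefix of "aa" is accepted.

1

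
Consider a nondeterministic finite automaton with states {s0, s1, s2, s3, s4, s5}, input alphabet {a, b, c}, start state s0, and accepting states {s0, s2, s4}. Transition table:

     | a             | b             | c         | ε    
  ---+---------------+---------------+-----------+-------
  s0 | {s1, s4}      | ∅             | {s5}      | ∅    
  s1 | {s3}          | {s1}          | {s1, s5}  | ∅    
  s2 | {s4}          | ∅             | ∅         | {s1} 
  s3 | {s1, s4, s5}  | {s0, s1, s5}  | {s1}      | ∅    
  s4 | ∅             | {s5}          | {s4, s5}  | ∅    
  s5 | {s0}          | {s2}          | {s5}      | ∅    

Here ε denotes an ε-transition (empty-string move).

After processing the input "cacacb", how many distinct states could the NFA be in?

2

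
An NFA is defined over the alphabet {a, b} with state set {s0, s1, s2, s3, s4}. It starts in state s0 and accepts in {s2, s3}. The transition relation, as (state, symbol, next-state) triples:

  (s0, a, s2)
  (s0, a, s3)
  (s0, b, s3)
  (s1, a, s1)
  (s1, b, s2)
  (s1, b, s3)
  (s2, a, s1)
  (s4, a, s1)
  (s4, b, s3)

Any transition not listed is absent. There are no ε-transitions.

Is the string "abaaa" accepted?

No

Start in {s0}.
Read 'a': s0→{s2, s3}; now {s2, s3}.
Read 'b': s2→∅, s3→∅; now ∅.
The set is empty and remains empty for the remaining 3 symbols.
The final set ∅ contains no accepting state.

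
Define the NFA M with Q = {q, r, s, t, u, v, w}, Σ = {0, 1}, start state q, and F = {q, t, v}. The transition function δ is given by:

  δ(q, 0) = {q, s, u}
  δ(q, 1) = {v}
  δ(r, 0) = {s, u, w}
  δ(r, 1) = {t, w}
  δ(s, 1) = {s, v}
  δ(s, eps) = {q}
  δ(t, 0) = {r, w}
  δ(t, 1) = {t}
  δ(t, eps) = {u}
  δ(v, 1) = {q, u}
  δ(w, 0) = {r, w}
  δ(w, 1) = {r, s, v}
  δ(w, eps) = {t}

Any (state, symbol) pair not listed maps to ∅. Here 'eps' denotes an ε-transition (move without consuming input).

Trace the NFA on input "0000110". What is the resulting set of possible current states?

{q, s, u}

Start in {q}.
Read '0': q→{q, s, u}; now {q, s, u}.
Read '0': q→{q, s, u}, s→∅, u→∅; now {q, s, u}.
Read '0': q→{q, s, u}, s→∅, u→∅; now {q, s, u}.
Read '0': q→{q, s, u}, s→∅, u→∅; now {q, s, u}.
Read '1': q→{v}, s→{s, v}, u→∅; union {s, v}; ε-closure = {q, s, v}.
Read '1': q→{v}, s→{s, v}, v→{q, u}; now {q, s, u, v}.
Read '0': q→{q, s, u}, s→∅, u→∅, v→∅; now {q, s, u}.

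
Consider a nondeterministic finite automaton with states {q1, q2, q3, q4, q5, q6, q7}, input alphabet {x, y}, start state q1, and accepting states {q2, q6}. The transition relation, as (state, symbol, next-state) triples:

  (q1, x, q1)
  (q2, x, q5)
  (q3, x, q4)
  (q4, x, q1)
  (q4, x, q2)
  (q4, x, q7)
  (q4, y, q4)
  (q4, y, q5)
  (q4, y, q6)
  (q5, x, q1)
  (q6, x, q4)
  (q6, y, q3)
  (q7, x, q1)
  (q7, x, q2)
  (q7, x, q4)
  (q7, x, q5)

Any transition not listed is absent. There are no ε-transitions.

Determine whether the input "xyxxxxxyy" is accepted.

Start in {q1}.
Read 'x': {q1} → {q1}.
Read 'y': {q1} → ∅.
The set is empty and remains empty for the remaining 7 symbols.
The final set ∅ contains no accepting state.

No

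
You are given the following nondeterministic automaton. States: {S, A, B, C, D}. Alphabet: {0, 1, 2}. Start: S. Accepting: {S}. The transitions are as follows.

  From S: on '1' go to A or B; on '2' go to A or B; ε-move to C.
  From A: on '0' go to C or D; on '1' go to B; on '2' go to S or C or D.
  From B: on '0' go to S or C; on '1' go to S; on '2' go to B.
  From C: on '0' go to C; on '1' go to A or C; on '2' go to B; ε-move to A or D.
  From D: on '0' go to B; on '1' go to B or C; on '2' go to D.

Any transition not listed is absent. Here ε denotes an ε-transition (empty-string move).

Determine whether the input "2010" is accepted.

Yes

Start: ε-closure({S}) = {S, A, C, D}.
Read '2': S→{A, B}, A→{S, C, D}, C→{B}, D→{D}; now {S, A, B, C, D}.
Read '0': S→∅, A→{C, D}, B→{S, C}, C→{C}, D→{B}; union {S, B, C, D}; ε-closure = {S, A, B, C, D}.
Read '1': S→{A, B}, A→{B}, B→{S}, C→{A, C}, D→{B, C}; union {S, A, B, C}; ε-closure = {S, A, B, C, D}.
Read '0': S→∅, A→{C, D}, B→{S, C}, C→{C}, D→{B}; union {S, B, C, D}; ε-closure = {S, A, B, C, D}.
The final set {S, A, B, C, D} contains the accepting state S.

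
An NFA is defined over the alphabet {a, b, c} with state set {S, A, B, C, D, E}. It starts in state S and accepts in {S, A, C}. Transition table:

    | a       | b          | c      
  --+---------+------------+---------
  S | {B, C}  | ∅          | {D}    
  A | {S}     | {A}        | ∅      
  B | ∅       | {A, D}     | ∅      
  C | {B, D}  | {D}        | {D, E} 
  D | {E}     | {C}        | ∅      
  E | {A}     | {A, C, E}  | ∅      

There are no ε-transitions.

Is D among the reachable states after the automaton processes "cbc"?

Start in {S}.
Read 'c': {S} → {D}.
Read 'b': {D} → {C}.
Read 'c': {C} → {D, E}.
State D is in {D, E}.

Yes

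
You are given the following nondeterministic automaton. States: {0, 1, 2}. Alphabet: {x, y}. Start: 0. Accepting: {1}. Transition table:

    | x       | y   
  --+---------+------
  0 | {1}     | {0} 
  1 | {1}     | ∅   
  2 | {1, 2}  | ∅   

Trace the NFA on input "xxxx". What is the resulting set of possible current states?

{1}

Start in {0}.
Read 'x': 0→{1}; now {1}.
Read 'x': 1→{1}; now {1}.
Read 'x': 1→{1}; now {1}.
Read 'x': 1→{1}; now {1}.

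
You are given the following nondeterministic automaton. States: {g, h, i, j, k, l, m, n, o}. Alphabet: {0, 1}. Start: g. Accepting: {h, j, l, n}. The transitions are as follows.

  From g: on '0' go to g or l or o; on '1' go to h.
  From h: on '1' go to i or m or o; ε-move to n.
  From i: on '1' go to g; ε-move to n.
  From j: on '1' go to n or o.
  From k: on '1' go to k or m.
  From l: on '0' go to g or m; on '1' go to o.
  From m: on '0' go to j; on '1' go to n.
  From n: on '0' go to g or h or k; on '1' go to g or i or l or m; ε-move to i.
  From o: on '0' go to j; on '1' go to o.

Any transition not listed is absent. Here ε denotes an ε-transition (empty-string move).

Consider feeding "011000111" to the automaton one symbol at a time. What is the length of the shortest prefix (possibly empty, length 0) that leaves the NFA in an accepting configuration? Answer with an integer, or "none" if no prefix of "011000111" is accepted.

1

Start in {g}.
Read '0': {g} → {g, l, o}.
None of the earlier sets intersect F, but {g, l, o} does.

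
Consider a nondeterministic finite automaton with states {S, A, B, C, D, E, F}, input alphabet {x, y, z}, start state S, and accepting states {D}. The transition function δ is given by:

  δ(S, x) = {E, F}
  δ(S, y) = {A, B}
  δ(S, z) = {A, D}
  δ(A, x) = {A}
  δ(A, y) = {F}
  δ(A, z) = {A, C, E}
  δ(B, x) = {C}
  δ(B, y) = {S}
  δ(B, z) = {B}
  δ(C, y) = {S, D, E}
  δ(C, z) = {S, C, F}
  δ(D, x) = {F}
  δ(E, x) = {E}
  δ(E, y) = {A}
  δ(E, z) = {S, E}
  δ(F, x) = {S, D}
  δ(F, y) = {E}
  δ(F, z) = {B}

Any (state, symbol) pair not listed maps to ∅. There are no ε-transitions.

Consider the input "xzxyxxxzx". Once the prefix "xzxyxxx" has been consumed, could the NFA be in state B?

No

Start in {S}.
Read 'x': S→{E, F}; now {E, F}.
Read 'z': E→{S, E}, F→{B}; now {S, B, E}.
Read 'x': S→{E, F}, B→{C}, E→{E}; now {C, E, F}.
Read 'y': C→{S, D, E}, E→{A}, F→{E}; now {S, A, D, E}.
Read 'x': S→{E, F}, A→{A}, D→{F}, E→{E}; now {A, E, F}.
Read 'x': A→{A}, E→{E}, F→{S, D}; now {S, A, D, E}.
Read 'x': S→{E, F}, A→{A}, D→{F}, E→{E}; now {A, E, F}.
State B is not in {A, E, F}.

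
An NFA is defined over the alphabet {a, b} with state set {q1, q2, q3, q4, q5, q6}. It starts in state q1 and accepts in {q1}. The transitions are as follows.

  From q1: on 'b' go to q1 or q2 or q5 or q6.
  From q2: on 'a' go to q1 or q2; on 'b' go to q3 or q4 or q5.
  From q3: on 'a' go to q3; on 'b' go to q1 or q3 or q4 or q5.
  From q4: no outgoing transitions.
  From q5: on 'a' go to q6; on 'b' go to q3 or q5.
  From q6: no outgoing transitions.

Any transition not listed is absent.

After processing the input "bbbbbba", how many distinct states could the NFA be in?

4

Start in {q1}.
Read 'b': q1→{q1, q2, q5, q6}; now {q1, q2, q5, q6}.
Read 'b': q1→{q1, q2, q5, q6}, q2→{q3, q4, q5}, q5→{q3, q5}, q6→∅; now {q1, q2, q3, q4, q5, q6}.
Read 'b': q1→{q1, q2, q5, q6}, q2→{q3, q4, q5}, q3→{q1, q3, q4, q5}, q4→∅, q5→{q3, q5}, q6→∅; now {q1, q2, q3, q4, q5, q6}.
Read 'b': q1→{q1, q2, q5, q6}, q2→{q3, q4, q5}, q3→{q1, q3, q4, q5}, q4→∅, q5→{q3, q5}, q6→∅; now {q1, q2, q3, q4, q5, q6}.
Read 'b': q1→{q1, q2, q5, q6}, q2→{q3, q4, q5}, q3→{q1, q3, q4, q5}, q4→∅, q5→{q3, q5}, q6→∅; now {q1, q2, q3, q4, q5, q6}.
Read 'b': q1→{q1, q2, q5, q6}, q2→{q3, q4, q5}, q3→{q1, q3, q4, q5}, q4→∅, q5→{q3, q5}, q6→∅; now {q1, q2, q3, q4, q5, q6}.
Read 'a': q1→∅, q2→{q1, q2}, q3→{q3}, q4→∅, q5→{q6}, q6→∅; now {q1, q2, q3, q6}.
That set has 4 states.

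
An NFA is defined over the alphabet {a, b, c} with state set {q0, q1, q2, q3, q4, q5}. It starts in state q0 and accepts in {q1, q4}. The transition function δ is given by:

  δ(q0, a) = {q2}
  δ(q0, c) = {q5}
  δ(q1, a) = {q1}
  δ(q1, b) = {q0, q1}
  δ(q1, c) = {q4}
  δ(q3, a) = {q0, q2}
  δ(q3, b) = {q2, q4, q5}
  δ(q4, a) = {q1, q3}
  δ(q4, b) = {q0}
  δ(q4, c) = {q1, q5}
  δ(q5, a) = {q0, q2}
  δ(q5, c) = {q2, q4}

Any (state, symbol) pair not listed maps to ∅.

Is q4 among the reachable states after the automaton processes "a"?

No

Start in {q0}.
Read 'a': q0→{q2}; now {q2}.
State q4 is not in {q2}.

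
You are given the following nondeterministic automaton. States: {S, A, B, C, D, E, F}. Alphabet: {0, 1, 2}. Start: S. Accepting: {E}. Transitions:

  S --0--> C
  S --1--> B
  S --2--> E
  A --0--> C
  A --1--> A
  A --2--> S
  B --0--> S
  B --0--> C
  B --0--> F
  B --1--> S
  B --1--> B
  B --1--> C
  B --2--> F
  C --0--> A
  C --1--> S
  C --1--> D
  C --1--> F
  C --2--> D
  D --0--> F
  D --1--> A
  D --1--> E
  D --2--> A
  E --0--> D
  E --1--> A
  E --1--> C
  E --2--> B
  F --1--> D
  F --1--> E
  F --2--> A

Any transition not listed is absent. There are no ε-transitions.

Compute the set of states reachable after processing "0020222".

{S}

Start in {S}.
Read '0': S→{C}; now {C}.
Read '0': C→{A}; now {A}.
Read '2': A→{S}; now {S}.
Read '0': S→{C}; now {C}.
Read '2': C→{D}; now {D}.
Read '2': D→{A}; now {A}.
Read '2': A→{S}; now {S}.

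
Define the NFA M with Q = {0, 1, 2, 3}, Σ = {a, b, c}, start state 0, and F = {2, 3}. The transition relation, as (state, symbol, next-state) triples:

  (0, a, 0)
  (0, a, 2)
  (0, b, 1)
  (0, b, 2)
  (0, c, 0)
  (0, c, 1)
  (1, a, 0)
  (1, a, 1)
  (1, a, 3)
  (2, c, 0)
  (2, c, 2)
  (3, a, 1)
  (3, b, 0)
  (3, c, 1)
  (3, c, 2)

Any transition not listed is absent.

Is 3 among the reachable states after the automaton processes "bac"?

Start in {0}.
Read 'b': 0→{1, 2}; now {1, 2}.
Read 'a': 1→{0, 1, 3}, 2→∅; now {0, 1, 3}.
Read 'c': 0→{0, 1}, 1→∅, 3→{1, 2}; now {0, 1, 2}.
State 3 is not in {0, 1, 2}.

No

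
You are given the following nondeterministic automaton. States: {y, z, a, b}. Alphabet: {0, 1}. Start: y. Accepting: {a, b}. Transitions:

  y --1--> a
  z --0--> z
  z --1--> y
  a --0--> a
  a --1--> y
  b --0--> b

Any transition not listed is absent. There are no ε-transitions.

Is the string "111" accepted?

Start in {y}.
Read '1': y→{a}; now {a}.
Read '1': a→{y}; now {y}.
Read '1': y→{a}; now {a}.
The final set {a} contains the accepting state a.

Yes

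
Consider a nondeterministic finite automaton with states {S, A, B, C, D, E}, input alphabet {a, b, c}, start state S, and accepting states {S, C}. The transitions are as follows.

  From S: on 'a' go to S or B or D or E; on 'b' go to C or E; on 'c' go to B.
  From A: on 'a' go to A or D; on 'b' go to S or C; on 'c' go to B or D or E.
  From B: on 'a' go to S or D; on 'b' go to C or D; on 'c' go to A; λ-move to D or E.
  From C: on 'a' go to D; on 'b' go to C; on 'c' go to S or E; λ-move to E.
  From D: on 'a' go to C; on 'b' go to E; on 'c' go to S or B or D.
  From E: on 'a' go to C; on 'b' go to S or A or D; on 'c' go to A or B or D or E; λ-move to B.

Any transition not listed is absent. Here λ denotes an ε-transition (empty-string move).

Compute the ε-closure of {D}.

{D}

Begin with {D}.
No ε-moves leave this set, so the closure equals the set itself.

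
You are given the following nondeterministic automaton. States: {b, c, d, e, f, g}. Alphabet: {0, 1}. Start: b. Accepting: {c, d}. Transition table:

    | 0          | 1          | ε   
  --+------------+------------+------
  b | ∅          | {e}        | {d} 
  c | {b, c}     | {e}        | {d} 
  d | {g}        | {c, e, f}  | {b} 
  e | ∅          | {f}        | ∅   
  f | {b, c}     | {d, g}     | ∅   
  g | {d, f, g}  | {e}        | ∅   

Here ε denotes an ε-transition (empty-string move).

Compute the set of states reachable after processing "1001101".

{b, c, d, e, f, g}

Start: ε-closure({b}) = {b, d}.
Read '1': {b, d} → {b, c, d, e, f}.
Read '0': {b, c, d, e, f} → {b, c, d, g}.
Read '0': {b, c, d, g} → {b, c, d, f, g}.
Read '1': {b, c, d, f, g} → {b, c, d, e, f, g}.
Read '1': {b, c, d, e, f, g} → {b, c, d, e, f, g}.
Read '0': {b, c, d, e, f, g} → {b, c, d, f, g}.
Read '1': {b, c, d, f, g} → {b, c, d, e, f, g}.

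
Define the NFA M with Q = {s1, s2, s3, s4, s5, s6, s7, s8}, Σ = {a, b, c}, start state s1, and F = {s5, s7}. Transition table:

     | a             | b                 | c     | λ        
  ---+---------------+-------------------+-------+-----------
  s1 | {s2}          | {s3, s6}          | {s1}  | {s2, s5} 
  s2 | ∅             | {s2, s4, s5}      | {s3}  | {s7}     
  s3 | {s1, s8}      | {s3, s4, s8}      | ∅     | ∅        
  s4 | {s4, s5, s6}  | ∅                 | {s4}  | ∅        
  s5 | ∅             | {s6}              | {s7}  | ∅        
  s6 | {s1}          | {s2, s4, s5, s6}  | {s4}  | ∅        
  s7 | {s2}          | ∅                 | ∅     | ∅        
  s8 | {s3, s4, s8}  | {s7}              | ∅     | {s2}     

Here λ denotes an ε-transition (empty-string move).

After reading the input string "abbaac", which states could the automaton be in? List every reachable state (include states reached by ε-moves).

{s1, s2, s3, s4, s5, s7}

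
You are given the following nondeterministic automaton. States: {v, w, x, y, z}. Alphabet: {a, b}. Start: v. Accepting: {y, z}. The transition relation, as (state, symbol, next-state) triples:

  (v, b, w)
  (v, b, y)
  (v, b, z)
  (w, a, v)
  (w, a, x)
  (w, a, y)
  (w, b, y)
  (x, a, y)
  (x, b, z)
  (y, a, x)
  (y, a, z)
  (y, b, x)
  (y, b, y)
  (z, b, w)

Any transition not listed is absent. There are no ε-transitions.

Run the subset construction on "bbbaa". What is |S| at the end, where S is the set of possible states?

Start in {v}.
Read 'b': v→{w, y, z}; now {w, y, z}.
Read 'b': w→{y}, y→{x, y}, z→{w}; now {w, x, y}.
Read 'b': w→{y}, x→{z}, y→{x, y}; now {x, y, z}.
Read 'a': x→{y}, y→{x, z}, z→∅; now {x, y, z}.
Read 'a': x→{y}, y→{x, z}, z→∅; now {x, y, z}.
That set has 3 states.

3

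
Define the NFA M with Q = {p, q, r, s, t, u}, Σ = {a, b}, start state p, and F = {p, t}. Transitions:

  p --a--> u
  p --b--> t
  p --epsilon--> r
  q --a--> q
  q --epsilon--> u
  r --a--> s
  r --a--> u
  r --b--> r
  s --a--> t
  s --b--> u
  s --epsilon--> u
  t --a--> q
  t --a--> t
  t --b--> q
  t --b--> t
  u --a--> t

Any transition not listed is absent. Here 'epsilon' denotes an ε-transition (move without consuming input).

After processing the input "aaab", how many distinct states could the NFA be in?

Start: ε-closure({p}) = {p, r}.
Read 'a': {p, r} → {s, u}.
Read 'a': {s, u} → {t}.
Read 'a': {t} → {q, t, u}.
Read 'b': {q, t, u} → {q, t, u}.
That set has 3 states.

3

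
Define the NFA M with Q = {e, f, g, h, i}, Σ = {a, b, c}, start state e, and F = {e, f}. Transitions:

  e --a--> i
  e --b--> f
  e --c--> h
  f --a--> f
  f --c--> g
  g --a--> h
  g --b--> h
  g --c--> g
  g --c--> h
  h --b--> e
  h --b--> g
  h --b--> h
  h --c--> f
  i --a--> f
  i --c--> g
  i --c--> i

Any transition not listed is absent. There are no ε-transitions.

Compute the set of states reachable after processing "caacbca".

Start in {e}.
Read 'c': {e} → {h}.
Read 'a': {h} → ∅.
The set is empty and remains empty for the remaining 5 symbols.

∅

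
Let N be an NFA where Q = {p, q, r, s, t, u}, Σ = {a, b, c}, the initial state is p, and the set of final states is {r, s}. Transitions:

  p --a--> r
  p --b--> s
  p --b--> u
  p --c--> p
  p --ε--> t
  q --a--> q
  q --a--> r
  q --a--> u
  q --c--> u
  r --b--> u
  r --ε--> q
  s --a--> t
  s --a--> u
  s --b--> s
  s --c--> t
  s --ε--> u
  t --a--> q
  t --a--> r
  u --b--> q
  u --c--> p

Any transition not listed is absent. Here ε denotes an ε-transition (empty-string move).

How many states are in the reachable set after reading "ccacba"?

Start: ε-closure({p}) = {p, t}.
Read 'c': p→{p}, t→∅; union {p}; ε-closure = {p, t}.
Read 'c': p→{p}, t→∅; union {p}; ε-closure = {p, t}.
Read 'a': p→{r}, t→{q, r}; now {q, r}.
Read 'c': q→{u}, r→∅; now {u}.
Read 'b': u→{q}; now {q}.
Read 'a': q→{q, r, u}; now {q, r, u}.
That set has 3 states.

3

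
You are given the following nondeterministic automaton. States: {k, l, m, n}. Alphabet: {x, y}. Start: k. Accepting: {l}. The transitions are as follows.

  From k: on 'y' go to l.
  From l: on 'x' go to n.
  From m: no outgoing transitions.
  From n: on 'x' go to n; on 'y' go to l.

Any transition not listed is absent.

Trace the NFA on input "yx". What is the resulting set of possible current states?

{n}

Start in {k}.
Read 'y': k→{l}; now {l}.
Read 'x': l→{n}; now {n}.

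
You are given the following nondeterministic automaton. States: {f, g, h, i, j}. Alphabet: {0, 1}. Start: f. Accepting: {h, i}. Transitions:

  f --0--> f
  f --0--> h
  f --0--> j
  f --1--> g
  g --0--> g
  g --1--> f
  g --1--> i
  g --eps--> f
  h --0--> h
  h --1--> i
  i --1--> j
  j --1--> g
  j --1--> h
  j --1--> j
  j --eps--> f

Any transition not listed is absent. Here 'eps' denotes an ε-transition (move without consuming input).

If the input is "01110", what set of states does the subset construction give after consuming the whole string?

Start in {f}.
Read '0': {f} → {f, h, j}.
Read '1': {f, h, j} → {f, g, h, i, j}.
Read '1': {f, g, h, i, j} → {f, g, h, i, j}.
Read '1': {f, g, h, i, j} → {f, g, h, i, j}.
Read '0': {f, g, h, i, j} → {f, g, h, j}.

{f, g, h, j}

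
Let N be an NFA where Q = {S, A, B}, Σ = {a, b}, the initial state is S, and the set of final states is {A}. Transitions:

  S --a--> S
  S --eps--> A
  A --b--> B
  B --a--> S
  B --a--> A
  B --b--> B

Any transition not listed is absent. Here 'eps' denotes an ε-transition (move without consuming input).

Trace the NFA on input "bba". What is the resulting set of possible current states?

Start: ε-closure({S}) = {S, A}.
Read 'b': {S, A} → {B}.
Read 'b': {B} → {B}.
Read 'a': {B} → {S, A}.

{S, A}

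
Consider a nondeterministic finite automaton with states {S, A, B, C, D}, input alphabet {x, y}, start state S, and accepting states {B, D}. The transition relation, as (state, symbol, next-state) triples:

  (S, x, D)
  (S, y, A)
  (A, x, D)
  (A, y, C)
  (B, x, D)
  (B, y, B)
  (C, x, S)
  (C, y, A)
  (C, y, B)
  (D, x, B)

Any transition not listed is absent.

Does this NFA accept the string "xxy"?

Start in {S}.
Read 'x': S→{D}; now {D}.
Read 'x': D→{B}; now {B}.
Read 'y': B→{B}; now {B}.
The final set {B} contains the accepting state B.

Yes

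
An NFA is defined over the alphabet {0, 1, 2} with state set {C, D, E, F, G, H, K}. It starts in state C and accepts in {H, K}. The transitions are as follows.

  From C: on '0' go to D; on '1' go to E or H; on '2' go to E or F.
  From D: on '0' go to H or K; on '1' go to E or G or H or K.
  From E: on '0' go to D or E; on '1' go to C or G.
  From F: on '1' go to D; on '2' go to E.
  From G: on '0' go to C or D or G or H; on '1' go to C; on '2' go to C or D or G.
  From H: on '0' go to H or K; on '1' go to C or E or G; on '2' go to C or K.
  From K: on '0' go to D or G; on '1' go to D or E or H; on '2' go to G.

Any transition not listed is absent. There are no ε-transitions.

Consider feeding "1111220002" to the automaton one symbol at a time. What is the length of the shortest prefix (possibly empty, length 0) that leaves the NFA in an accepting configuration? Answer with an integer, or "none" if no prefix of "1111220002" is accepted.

1

Start in {C}.
Read '1': C→{E, H}; now {E, H}.
None of the earlier sets intersect F, but {E, H} does.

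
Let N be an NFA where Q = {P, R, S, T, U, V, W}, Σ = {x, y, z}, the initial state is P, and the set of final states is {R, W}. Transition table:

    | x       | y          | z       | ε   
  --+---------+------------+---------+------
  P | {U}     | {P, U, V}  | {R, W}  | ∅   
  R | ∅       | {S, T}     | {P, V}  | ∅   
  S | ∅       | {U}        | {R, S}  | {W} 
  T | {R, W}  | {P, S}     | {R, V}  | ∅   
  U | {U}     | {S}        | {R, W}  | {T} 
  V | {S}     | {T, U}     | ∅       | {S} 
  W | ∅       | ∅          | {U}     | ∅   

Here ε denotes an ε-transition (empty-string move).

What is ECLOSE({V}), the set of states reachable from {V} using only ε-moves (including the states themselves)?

{S, V, W}

Begin with {V}.
ε-move V → S; add S.
ε-move S → W; add W.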